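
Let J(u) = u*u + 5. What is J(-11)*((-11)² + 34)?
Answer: 19530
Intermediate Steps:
J(u) = 5 + u² (J(u) = u² + 5 = 5 + u²)
J(-11)*((-11)² + 34) = (5 + (-11)²)*((-11)² + 34) = (5 + 121)*(121 + 34) = 126*155 = 19530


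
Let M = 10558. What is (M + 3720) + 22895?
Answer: 37173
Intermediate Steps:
(M + 3720) + 22895 = (10558 + 3720) + 22895 = 14278 + 22895 = 37173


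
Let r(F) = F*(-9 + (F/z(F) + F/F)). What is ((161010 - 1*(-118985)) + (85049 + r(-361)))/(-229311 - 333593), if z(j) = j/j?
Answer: -29309/33112 ≈ -0.88515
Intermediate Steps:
z(j) = 1
r(F) = F*(-8 + F) (r(F) = F*(-9 + (F/1 + F/F)) = F*(-9 + (F*1 + 1)) = F*(-9 + (F + 1)) = F*(-9 + (1 + F)) = F*(-8 + F))
((161010 - 1*(-118985)) + (85049 + r(-361)))/(-229311 - 333593) = ((161010 - 1*(-118985)) + (85049 - 361*(-8 - 361)))/(-229311 - 333593) = ((161010 + 118985) + (85049 - 361*(-369)))/(-562904) = (279995 + (85049 + 133209))*(-1/562904) = (279995 + 218258)*(-1/562904) = 498253*(-1/562904) = -29309/33112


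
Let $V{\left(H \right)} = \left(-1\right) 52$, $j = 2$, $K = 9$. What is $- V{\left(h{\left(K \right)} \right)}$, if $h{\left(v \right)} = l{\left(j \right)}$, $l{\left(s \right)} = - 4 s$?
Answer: $52$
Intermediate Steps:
$h{\left(v \right)} = -8$ ($h{\left(v \right)} = \left(-4\right) 2 = -8$)
$V{\left(H \right)} = -52$
$- V{\left(h{\left(K \right)} \right)} = \left(-1\right) \left(-52\right) = 52$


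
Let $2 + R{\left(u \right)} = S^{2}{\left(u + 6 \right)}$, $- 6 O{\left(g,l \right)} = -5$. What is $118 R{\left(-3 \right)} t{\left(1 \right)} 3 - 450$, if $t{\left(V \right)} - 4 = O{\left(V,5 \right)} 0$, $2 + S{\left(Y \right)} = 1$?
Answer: $-1866$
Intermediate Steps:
$O{\left(g,l \right)} = \frac{5}{6}$ ($O{\left(g,l \right)} = \left(- \frac{1}{6}\right) \left(-5\right) = \frac{5}{6}$)
$S{\left(Y \right)} = -1$ ($S{\left(Y \right)} = -2 + 1 = -1$)
$t{\left(V \right)} = 4$ ($t{\left(V \right)} = 4 + \frac{5}{6} \cdot 0 = 4 + 0 = 4$)
$R{\left(u \right)} = -1$ ($R{\left(u \right)} = -2 + \left(-1\right)^{2} = -2 + 1 = -1$)
$118 R{\left(-3 \right)} t{\left(1 \right)} 3 - 450 = 118 \left(-1\right) 4 \cdot 3 - 450 = 118 \left(\left(-4\right) 3\right) - 450 = 118 \left(-12\right) - 450 = -1416 - 450 = -1866$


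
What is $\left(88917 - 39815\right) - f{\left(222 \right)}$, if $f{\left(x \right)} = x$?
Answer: $48880$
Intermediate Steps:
$\left(88917 - 39815\right) - f{\left(222 \right)} = \left(88917 - 39815\right) - 222 = 49102 - 222 = 48880$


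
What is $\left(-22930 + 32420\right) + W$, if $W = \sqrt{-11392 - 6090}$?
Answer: $9490 + i \sqrt{17482} \approx 9490.0 + 132.22 i$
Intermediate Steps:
$W = i \sqrt{17482}$ ($W = \sqrt{-17482} = i \sqrt{17482} \approx 132.22 i$)
$\left(-22930 + 32420\right) + W = \left(-22930 + 32420\right) + i \sqrt{17482} = 9490 + i \sqrt{17482}$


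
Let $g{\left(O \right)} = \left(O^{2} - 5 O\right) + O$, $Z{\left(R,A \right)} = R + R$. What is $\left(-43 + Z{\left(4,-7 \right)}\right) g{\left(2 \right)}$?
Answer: $140$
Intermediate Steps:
$Z{\left(R,A \right)} = 2 R$
$g{\left(O \right)} = O^{2} - 4 O$
$\left(-43 + Z{\left(4,-7 \right)}\right) g{\left(2 \right)} = \left(-43 + 2 \cdot 4\right) 2 \left(-4 + 2\right) = \left(-43 + 8\right) 2 \left(-2\right) = \left(-35\right) \left(-4\right) = 140$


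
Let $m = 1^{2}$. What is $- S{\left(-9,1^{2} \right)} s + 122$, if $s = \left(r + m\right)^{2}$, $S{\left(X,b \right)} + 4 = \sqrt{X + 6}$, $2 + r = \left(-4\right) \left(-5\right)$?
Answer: $1566 - 361 i \sqrt{3} \approx 1566.0 - 625.27 i$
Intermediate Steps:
$m = 1$
$r = 18$ ($r = -2 - -20 = -2 + 20 = 18$)
$S{\left(X,b \right)} = -4 + \sqrt{6 + X}$ ($S{\left(X,b \right)} = -4 + \sqrt{X + 6} = -4 + \sqrt{6 + X}$)
$s = 361$ ($s = \left(18 + 1\right)^{2} = 19^{2} = 361$)
$- S{\left(-9,1^{2} \right)} s + 122 = - (-4 + \sqrt{6 - 9}) 361 + 122 = - (-4 + \sqrt{-3}) 361 + 122 = - (-4 + i \sqrt{3}) 361 + 122 = \left(4 - i \sqrt{3}\right) 361 + 122 = \left(1444 - 361 i \sqrt{3}\right) + 122 = 1566 - 361 i \sqrt{3}$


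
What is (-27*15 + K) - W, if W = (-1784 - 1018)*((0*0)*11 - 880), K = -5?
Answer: -2466170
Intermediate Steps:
W = 2465760 (W = -2802*(0*11 - 880) = -2802*(0 - 880) = -2802*(-880) = 2465760)
(-27*15 + K) - W = (-27*15 - 5) - 1*2465760 = (-405 - 5) - 2465760 = -410 - 2465760 = -2466170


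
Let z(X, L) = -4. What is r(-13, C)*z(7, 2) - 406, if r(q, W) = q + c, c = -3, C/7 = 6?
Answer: -342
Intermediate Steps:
C = 42 (C = 7*6 = 42)
r(q, W) = -3 + q (r(q, W) = q - 3 = -3 + q)
r(-13, C)*z(7, 2) - 406 = (-3 - 13)*(-4) - 406 = -16*(-4) - 406 = 64 - 406 = -342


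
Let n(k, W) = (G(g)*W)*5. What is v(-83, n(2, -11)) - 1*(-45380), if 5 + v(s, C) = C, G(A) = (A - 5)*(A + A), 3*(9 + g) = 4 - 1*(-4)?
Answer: 337315/9 ≈ 37479.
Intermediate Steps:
g = -19/3 (g = -9 + (4 - 1*(-4))/3 = -9 + (4 + 4)/3 = -9 + (⅓)*8 = -9 + 8/3 = -19/3 ≈ -6.3333)
G(A) = 2*A*(-5 + A) (G(A) = (-5 + A)*(2*A) = 2*A*(-5 + A))
n(k, W) = 6460*W/9 (n(k, W) = ((2*(-19/3)*(-5 - 19/3))*W)*5 = ((2*(-19/3)*(-34/3))*W)*5 = (1292*W/9)*5 = 6460*W/9)
v(s, C) = -5 + C
v(-83, n(2, -11)) - 1*(-45380) = (-5 + (6460/9)*(-11)) - 1*(-45380) = (-5 - 71060/9) + 45380 = -71105/9 + 45380 = 337315/9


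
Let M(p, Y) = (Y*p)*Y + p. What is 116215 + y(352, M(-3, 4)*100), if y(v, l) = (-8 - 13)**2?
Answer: 116656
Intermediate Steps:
M(p, Y) = p + p*Y**2 (M(p, Y) = p*Y**2 + p = p + p*Y**2)
y(v, l) = 441 (y(v, l) = (-21)**2 = 441)
116215 + y(352, M(-3, 4)*100) = 116215 + 441 = 116656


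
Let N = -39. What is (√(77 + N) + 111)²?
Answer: (111 + √38)² ≈ 13728.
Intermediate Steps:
(√(77 + N) + 111)² = (√(77 - 39) + 111)² = (√38 + 111)² = (111 + √38)²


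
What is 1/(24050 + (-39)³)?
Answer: -1/35269 ≈ -2.8354e-5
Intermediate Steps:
1/(24050 + (-39)³) = 1/(24050 - 59319) = 1/(-35269) = -1/35269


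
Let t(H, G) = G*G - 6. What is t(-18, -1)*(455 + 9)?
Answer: -2320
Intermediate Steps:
t(H, G) = -6 + G² (t(H, G) = G² - 6 = -6 + G²)
t(-18, -1)*(455 + 9) = (-6 + (-1)²)*(455 + 9) = (-6 + 1)*464 = -5*464 = -2320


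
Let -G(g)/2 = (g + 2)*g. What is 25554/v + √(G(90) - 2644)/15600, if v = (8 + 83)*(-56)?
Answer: -12777/2548 + I*√4801/7800 ≈ -5.0145 + 0.0088832*I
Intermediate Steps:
G(g) = -2*g*(2 + g) (G(g) = -2*(g + 2)*g = -2*(2 + g)*g = -2*g*(2 + g))
v = -5096 (v = 91*(-56) = -5096)
25554/v + √(G(90) - 2644)/15600 = 25554/(-5096) + √(-2*90*(2 + 90) - 2644)/15600 = 25554*(-1/5096) + √(-2*90*92 - 2644)*(1/15600) = -12777/2548 + √(-16560 - 2644)*(1/15600) = -12777/2548 + √(-19204)*(1/15600) = -12777/2548 + (2*I*√4801)*(1/15600) = -12777/2548 + I*√4801/7800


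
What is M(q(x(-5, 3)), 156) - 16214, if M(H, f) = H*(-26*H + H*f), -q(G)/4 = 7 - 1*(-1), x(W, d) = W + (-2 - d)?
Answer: 116906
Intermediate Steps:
x(W, d) = -2 + W - d
q(G) = -32 (q(G) = -4*(7 - 1*(-1)) = -4*(7 + 1) = -4*8 = -32)
M(q(x(-5, 3)), 156) - 16214 = (-32)²*(-26 + 156) - 16214 = 1024*130 - 16214 = 133120 - 16214 = 116906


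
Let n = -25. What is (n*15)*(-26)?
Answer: 9750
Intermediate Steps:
(n*15)*(-26) = -25*15*(-26) = -375*(-26) = 9750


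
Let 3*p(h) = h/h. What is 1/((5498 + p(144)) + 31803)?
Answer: 3/111904 ≈ 2.6809e-5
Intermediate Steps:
p(h) = ⅓ (p(h) = (h/h)/3 = (⅓)*1 = ⅓)
1/((5498 + p(144)) + 31803) = 1/((5498 + ⅓) + 31803) = 1/(16495/3 + 31803) = 1/(111904/3) = 3/111904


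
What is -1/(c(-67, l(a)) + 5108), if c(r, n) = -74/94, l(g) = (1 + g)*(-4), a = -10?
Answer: -47/240039 ≈ -0.00019580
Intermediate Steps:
l(g) = -4 - 4*g
c(r, n) = -37/47 (c(r, n) = -74*1/94 = -37/47)
-1/(c(-67, l(a)) + 5108) = -1/(-37/47 + 5108) = -1/240039/47 = -1*47/240039 = -47/240039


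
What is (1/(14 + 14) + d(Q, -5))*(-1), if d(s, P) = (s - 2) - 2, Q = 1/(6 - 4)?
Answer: 97/28 ≈ 3.4643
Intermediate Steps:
Q = ½ (Q = 1/2 = ½ ≈ 0.50000)
d(s, P) = -4 + s (d(s, P) = (-2 + s) - 2 = -4 + s)
(1/(14 + 14) + d(Q, -5))*(-1) = (1/(14 + 14) + (-4 + ½))*(-1) = (1/28 - 7/2)*(-1) = -97/28*(-1) = 97/28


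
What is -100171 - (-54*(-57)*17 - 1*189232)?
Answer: 36735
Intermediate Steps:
-100171 - (-54*(-57)*17 - 1*189232) = -100171 - (3078*17 - 189232) = -100171 - (52326 - 189232) = -100171 - 1*(-136906) = -100171 + 136906 = 36735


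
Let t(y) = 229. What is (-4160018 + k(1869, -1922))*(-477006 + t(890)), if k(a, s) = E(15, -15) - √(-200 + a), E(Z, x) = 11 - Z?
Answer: 1983402809094 + 476777*√1669 ≈ 1.9834e+12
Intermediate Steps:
k(a, s) = -4 - √(-200 + a) (k(a, s) = (11 - 1*15) - √(-200 + a) = (11 - 15) - √(-200 + a) = -4 - √(-200 + a))
(-4160018 + k(1869, -1922))*(-477006 + t(890)) = (-4160018 + (-4 - √(-200 + 1869)))*(-477006 + 229) = (-4160018 + (-4 - √1669))*(-476777) = (-4160022 - √1669)*(-476777) = 1983402809094 + 476777*√1669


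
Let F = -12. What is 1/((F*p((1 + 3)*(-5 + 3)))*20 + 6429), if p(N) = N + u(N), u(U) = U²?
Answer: -1/7011 ≈ -0.00014263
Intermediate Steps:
p(N) = N + N²
1/((F*p((1 + 3)*(-5 + 3)))*20 + 6429) = 1/(-12*(1 + 3)*(-5 + 3)*(1 + (1 + 3)*(-5 + 3))*20 + 6429) = 1/(-12*4*(-2)*(1 + 4*(-2))*20 + 6429) = 1/(-(-96)*(1 - 8)*20 + 6429) = 1/(-(-96)*(-7)*20 + 6429) = 1/(-12*56*20 + 6429) = 1/(-672*20 + 6429) = 1/(-13440 + 6429) = 1/(-7011) = -1/7011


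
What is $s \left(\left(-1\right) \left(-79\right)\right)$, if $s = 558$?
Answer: $44082$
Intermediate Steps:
$s \left(\left(-1\right) \left(-79\right)\right) = 558 \left(\left(-1\right) \left(-79\right)\right) = 558 \cdot 79 = 44082$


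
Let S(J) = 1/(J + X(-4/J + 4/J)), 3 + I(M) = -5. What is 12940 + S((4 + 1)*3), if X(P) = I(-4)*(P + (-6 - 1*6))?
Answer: 1436341/111 ≈ 12940.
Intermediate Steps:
I(M) = -8 (I(M) = -3 - 5 = -8)
X(P) = 96 - 8*P (X(P) = -8*(P + (-6 - 1*6)) = -8*(P + (-6 - 6)) = -8*(P - 12) = -8*(-12 + P) = 96 - 8*P)
S(J) = 1/(96 + J) (S(J) = 1/(J + (96 - 8*(-4/J + 4/J))) = 1/(J + (96 - 8*0)) = 1/(J + (96 + 0)) = 1/(J + 96) = 1/(96 + J))
12940 + S((4 + 1)*3) = 12940 + 1/(96 + (4 + 1)*3) = 12940 + 1/(96 + 5*3) = 12940 + 1/(96 + 15) = 12940 + 1/111 = 1436341/111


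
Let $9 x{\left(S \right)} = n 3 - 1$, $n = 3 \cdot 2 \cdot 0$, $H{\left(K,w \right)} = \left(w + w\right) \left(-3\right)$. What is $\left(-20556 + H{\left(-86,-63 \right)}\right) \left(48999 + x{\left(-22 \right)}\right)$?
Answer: $-988699580$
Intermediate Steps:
$H{\left(K,w \right)} = - 6 w$ ($H{\left(K,w \right)} = 2 w \left(-3\right) = - 6 w$)
$n = 0$ ($n = 6 \cdot 0 = 0$)
$x{\left(S \right)} = - \frac{1}{9}$ ($x{\left(S \right)} = \frac{0 \cdot 3 - 1}{9} = \frac{0 - 1}{9} = \frac{1}{9} \left(-1\right) = - \frac{1}{9}$)
$\left(-20556 + H{\left(-86,-63 \right)}\right) \left(48999 + x{\left(-22 \right)}\right) = \left(-20556 - -378\right) \left(48999 - \frac{1}{9}\right) = \left(-20556 + 378\right) \frac{440990}{9} = \left(-20178\right) \frac{440990}{9} = -988699580$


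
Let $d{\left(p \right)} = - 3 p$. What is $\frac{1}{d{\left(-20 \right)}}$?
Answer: $\frac{1}{60} \approx 0.016667$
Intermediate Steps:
$\frac{1}{d{\left(-20 \right)}} = \frac{1}{\left(-3\right) \left(-20\right)} = \frac{1}{60}$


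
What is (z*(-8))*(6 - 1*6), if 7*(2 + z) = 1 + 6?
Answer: 0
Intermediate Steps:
z = -1 (z = -2 + (1 + 6)/7 = -2 + (⅐)*7 = -2 + 1 = -1)
(z*(-8))*(6 - 1*6) = (-1*(-8))*(6 - 1*6) = 8*(6 - 6) = 8*0 = 0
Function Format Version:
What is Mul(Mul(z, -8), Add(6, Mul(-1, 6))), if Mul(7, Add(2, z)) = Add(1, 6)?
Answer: 0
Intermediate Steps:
z = -1 (z = Add(-2, Mul(Rational(1, 7), Add(1, 6))) = Add(-2, Mul(Rational(1, 7), 7)) = Add(-2, 1) = -1)
Mul(Mul(z, -8), Add(6, Mul(-1, 6))) = Mul(Mul(-1, -8), Add(6, Mul(-1, 6))) = Mul(8, Add(6, -6)) = Mul(8, 0) = 0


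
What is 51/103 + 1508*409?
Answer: 63527567/103 ≈ 6.1677e+5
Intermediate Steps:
51/103 + 1508*409 = 51*(1/103) + 616772 = 51/103 + 616772 = 63527567/103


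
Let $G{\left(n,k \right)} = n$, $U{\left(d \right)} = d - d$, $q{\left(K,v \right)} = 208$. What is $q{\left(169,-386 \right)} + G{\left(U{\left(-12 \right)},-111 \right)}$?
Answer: $208$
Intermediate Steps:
$U{\left(d \right)} = 0$
$q{\left(169,-386 \right)} + G{\left(U{\left(-12 \right)},-111 \right)} = 208 + 0 = 208$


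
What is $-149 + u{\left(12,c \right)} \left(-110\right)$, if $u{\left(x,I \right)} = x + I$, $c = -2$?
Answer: $-1249$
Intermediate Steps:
$u{\left(x,I \right)} = I + x$
$-149 + u{\left(12,c \right)} \left(-110\right) = -149 + \left(-2 + 12\right) \left(-110\right) = -149 + 10 \left(-110\right) = -149 - 1100 = -1249$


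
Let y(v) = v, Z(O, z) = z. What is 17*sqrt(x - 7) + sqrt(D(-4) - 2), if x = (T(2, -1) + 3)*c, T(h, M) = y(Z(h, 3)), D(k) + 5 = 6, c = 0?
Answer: I*(1 + 17*sqrt(7)) ≈ 45.978*I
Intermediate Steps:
D(k) = 1 (D(k) = -5 + 6 = 1)
T(h, M) = 3
x = 0 (x = (3 + 3)*0 = 6*0 = 0)
17*sqrt(x - 7) + sqrt(D(-4) - 2) = 17*sqrt(0 - 7) + sqrt(1 - 2) = 17*sqrt(-7) + sqrt(-1) = 17*(I*sqrt(7)) + I = 17*I*sqrt(7) + I = I + 17*I*sqrt(7)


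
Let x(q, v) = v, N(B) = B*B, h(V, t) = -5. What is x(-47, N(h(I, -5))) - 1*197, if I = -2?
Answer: -172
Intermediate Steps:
N(B) = B²
x(-47, N(h(I, -5))) - 1*197 = (-5)² - 1*197 = 25 - 197 = -172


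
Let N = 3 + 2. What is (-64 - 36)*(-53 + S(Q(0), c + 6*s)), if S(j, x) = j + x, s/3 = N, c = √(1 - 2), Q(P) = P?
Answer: -3700 - 100*I ≈ -3700.0 - 100.0*I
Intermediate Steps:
N = 5
c = I (c = √(-1) = I ≈ 1.0*I)
s = 15 (s = 3*5 = 15)
(-64 - 36)*(-53 + S(Q(0), c + 6*s)) = (-64 - 36)*(-53 + (0 + (I + 6*15))) = -100*(-53 + (0 + (I + 90))) = -100*(-53 + (0 + (90 + I))) = -100*(-53 + (90 + I)) = -100*(37 + I) = -3700 - 100*I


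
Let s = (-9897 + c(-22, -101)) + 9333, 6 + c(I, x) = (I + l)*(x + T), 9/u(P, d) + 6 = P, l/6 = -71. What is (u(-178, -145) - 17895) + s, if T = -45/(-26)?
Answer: 62210099/2392 ≈ 26008.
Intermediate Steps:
l = -426 (l = 6*(-71) = -426)
u(P, d) = 9/(-6 + P)
T = 45/26 (T = -45*(-1/26) = 45/26 ≈ 1.7308)
c(I, x) = -6 + (-426 + I)*(45/26 + x) (c(I, x) = -6 + (I - 426)*(x + 45/26) = -6 + (-426 + I)*(45/26 + x))
s = 570734/13 (s = (-9897 + (-9663/13 - 426*(-101) + (45/26)*(-22) - 22*(-101))) + 9333 = (-9897 + (-9663/13 + 43026 - 495/13 + 2222)) + 9333 = (-9897 + 578066/13) + 9333 = 449405/13 + 9333 = 570734/13 ≈ 43903.)
(u(-178, -145) - 17895) + s = (9/(-6 - 178) - 17895) + 570734/13 = (9/(-184) - 17895) + 570734/13 = (9*(-1/184) - 17895) + 570734/13 = (-9/184 - 17895) + 570734/13 = -3292689/184 + 570734/13 = 62210099/2392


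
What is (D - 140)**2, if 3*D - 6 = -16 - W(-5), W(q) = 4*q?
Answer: 168100/9 ≈ 18678.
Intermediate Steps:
D = 10/3 (D = 2 + (-16 - 4*(-5))/3 = 2 + (-16 - 1*(-20))/3 = 2 + (-16 + 20)/3 = 2 + (1/3)*4 = 2 + 4/3 = 10/3 ≈ 3.3333)
(D - 140)**2 = (10/3 - 140)**2 = (-410/3)**2 = 168100/9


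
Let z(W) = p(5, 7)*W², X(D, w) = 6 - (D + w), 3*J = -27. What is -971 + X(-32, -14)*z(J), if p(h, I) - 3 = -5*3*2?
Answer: -114695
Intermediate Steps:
J = -9 (J = (⅓)*(-27) = -9)
p(h, I) = -27 (p(h, I) = 3 - 5*3*2 = 3 - 15*2 = 3 - 30 = -27)
X(D, w) = 6 - D - w (X(D, w) = 6 + (-D - w) = 6 - D - w)
z(W) = -27*W²
-971 + X(-32, -14)*z(J) = -971 + (6 - 1*(-32) - 1*(-14))*(-27*(-9)²) = -971 + (6 + 32 + 14)*(-27*81) = -971 + 52*(-2187) = -971 - 113724 = -114695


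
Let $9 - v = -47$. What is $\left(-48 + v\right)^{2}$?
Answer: $64$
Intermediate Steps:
$v = 56$ ($v = 9 - -47 = 9 + 47 = 56$)
$\left(-48 + v\right)^{2} = \left(-48 + 56\right)^{2} = 8^{2} = 64$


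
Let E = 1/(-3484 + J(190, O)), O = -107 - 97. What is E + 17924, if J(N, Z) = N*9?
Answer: 31797175/1774 ≈ 17924.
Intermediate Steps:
O = -204
J(N, Z) = 9*N
E = -1/1774 (E = 1/(-3484 + 9*190) = 1/(-3484 + 1710) = 1/(-1774) = -1/1774 ≈ -0.00056370)
E + 17924 = -1/1774 + 17924 = 31797175/1774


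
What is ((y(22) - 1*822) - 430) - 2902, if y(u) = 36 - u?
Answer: -4140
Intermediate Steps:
((y(22) - 1*822) - 430) - 2902 = (((36 - 1*22) - 1*822) - 430) - 2902 = (((36 - 22) - 822) - 430) - 2902 = ((14 - 822) - 430) - 2902 = (-808 - 430) - 2902 = -1238 - 2902 = -4140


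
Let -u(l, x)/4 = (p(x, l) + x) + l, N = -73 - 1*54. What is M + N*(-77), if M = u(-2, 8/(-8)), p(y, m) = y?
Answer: 9795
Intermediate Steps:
N = -127 (N = -73 - 54 = -127)
u(l, x) = -8*x - 4*l (u(l, x) = -4*((x + x) + l) = -4*(2*x + l) = -4*(l + 2*x) = -8*x - 4*l)
M = 16 (M = -64/(-8) - 4*(-2) = -64*(-1)/8 + 8 = -8*(-1) + 8 = 8 + 8 = 16)
M + N*(-77) = 16 - 127*(-77) = 16 + 9779 = 9795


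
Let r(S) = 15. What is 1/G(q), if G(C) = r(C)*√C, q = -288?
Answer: -I*√2/360 ≈ -0.0039284*I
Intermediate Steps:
G(C) = 15*√C
1/G(q) = 1/(15*√(-288)) = 1/(15*(12*I*√2)) = 1/(180*I*√2) = -I*√2/360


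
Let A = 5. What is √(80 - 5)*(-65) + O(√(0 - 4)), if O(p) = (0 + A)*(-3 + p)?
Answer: -15 - 325*√3 + 10*I ≈ -577.92 + 10.0*I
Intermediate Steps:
O(p) = -15 + 5*p (O(p) = (0 + 5)*(-3 + p) = 5*(-3 + p) = -15 + 5*p)
√(80 - 5)*(-65) + O(√(0 - 4)) = √(80 - 5)*(-65) + (-15 + 5*√(0 - 4)) = √75*(-65) + (-15 + 5*√(-4)) = (5*√3)*(-65) + (-15 + 5*(2*I)) = -325*√3 + (-15 + 10*I) = -15 - 325*√3 + 10*I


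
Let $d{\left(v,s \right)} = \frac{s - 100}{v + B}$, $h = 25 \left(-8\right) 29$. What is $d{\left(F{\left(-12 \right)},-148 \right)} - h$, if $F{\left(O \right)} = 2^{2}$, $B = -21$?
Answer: $\frac{98848}{17} \approx 5814.6$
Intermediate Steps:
$F{\left(O \right)} = 4$
$h = -5800$ ($h = \left(-200\right) 29 = -5800$)
$d{\left(v,s \right)} = \frac{-100 + s}{-21 + v}$ ($d{\left(v,s \right)} = \frac{s - 100}{v - 21} = \frac{-100 + s}{-21 + v}$)
$d{\left(F{\left(-12 \right)},-148 \right)} - h = \frac{-100 - 148}{-21 + 4} - -5800 = \frac{1}{-17} \left(-248\right) + 5800 = \left(- \frac{1}{17}\right) \left(-248\right) + 5800 = \frac{248}{17} + 5800 = \frac{98848}{17}$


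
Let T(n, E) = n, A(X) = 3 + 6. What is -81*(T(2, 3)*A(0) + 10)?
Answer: -2268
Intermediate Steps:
A(X) = 9
-81*(T(2, 3)*A(0) + 10) = -81*(2*9 + 10) = -81*(18 + 10) = -81*28 = -2268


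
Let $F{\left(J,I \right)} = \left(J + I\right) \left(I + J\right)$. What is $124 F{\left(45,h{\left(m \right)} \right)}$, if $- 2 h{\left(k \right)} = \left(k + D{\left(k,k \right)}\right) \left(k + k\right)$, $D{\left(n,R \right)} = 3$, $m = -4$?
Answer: $208444$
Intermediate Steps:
$h{\left(k \right)} = - k \left(3 + k\right)$ ($h{\left(k \right)} = - \frac{\left(k + 3\right) \left(k + k\right)}{2} = - \frac{\left(3 + k\right) 2 k}{2} = - \frac{2 k \left(3 + k\right)}{2} = - k \left(3 + k\right)$)
$F{\left(J,I \right)} = \left(I + J\right)^{2}$ ($F{\left(J,I \right)} = \left(I + J\right) \left(I + J\right) = \left(I + J\right)^{2}$)
$124 F{\left(45,h{\left(m \right)} \right)} = 124 \left(\left(-1\right) \left(-4\right) \left(3 - 4\right) + 45\right)^{2} = 124 \left(\left(-1\right) \left(-4\right) \left(-1\right) + 45\right)^{2} = 124 \left(-4 + 45\right)^{2} = 124 \cdot 41^{2} = 124 \cdot 1681 = 208444$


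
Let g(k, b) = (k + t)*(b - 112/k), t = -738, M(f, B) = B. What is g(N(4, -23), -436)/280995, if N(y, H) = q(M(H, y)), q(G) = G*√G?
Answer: 21900/18733 ≈ 1.1691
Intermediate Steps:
q(G) = G^(3/2)
N(y, H) = y^(3/2)
g(k, b) = (-738 + k)*(b - 112/k) (g(k, b) = (k - 738)*(b - 112/k) = (-738 + k)*(b - 112/k))
g(N(4, -23), -436)/280995 = (-112 - 738*(-436) + 82656/(4^(3/2)) - 436*4^(3/2))/280995 = (-112 + 321768 + 82656/8 - 436*8)*(1/280995) = (-112 + 321768 + 82656*(⅛) - 3488)*(1/280995) = (-112 + 321768 + 10332 - 3488)*(1/280995) = 328500*(1/280995) = 21900/18733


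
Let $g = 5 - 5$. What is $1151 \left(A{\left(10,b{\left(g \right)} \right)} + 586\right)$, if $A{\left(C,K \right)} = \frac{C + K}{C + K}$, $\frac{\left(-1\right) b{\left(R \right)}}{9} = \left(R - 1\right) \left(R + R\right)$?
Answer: $675637$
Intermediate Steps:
$g = 0$ ($g = 5 - 5 = 0$)
$b{\left(R \right)} = - 18 R \left(-1 + R\right)$ ($b{\left(R \right)} = - 9 \left(R - 1\right) \left(R + R\right) = - 9 \left(-1 + R\right) 2 R = - 9 \cdot 2 R \left(-1 + R\right) = - 18 R \left(-1 + R\right)$)
$A{\left(C,K \right)} = 1$
$1151 \left(A{\left(10,b{\left(g \right)} \right)} + 586\right) = 1151 \left(1 + 586\right) = 1151 \cdot 587 = 675637$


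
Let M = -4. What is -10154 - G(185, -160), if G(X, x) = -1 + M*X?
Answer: -9413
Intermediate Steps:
G(X, x) = -1 - 4*X
-10154 - G(185, -160) = -10154 - (-1 - 4*185) = -10154 - (-1 - 740) = -10154 - 1*(-741) = -10154 + 741 = -9413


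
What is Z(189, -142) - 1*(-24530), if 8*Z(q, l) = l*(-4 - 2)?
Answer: 49273/2 ≈ 24637.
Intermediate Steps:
Z(q, l) = -3*l/4 (Z(q, l) = (l*(-4 - 2))/8 = (l*(-6))/8 = (-6*l)/8 = -3*l/4)
Z(189, -142) - 1*(-24530) = -¾*(-142) - 1*(-24530) = 213/2 + 24530 = 49273/2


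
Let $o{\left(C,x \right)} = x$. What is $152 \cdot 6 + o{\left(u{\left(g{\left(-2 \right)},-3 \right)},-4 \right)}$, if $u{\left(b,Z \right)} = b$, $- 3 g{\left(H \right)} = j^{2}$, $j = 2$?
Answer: $908$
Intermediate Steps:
$g{\left(H \right)} = - \frac{4}{3}$ ($g{\left(H \right)} = - \frac{2^{2}}{3} = \left(- \frac{1}{3}\right) 4 = - \frac{4}{3}$)
$152 \cdot 6 + o{\left(u{\left(g{\left(-2 \right)},-3 \right)},-4 \right)} = 152 \cdot 6 - 4 = 912 - 4 = 908$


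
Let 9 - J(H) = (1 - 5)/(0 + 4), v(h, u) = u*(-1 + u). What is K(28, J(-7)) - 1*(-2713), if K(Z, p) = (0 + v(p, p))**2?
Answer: 10813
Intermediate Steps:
J(H) = 10 (J(H) = 9 - (1 - 5)/(0 + 4) = 9 - (-4)/4 = 9 - 1*(-1) = 9 + 1 = 10)
K(Z, p) = p**2*(-1 + p)**2 (K(Z, p) = (0 + p*(-1 + p))**2 = (p*(-1 + p))**2 = p**2*(-1 + p)**2)
K(28, J(-7)) - 1*(-2713) = 10**2*(-1 + 10)**2 - 1*(-2713) = 100*9**2 + 2713 = 100*81 + 2713 = 8100 + 2713 = 10813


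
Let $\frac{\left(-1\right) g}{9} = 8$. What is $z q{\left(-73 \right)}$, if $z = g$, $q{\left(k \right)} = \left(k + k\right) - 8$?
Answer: $11088$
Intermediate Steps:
$g = -72$ ($g = \left(-9\right) 8 = -72$)
$q{\left(k \right)} = -8 + 2 k$ ($q{\left(k \right)} = 2 k - 8 = -8 + 2 k$)
$z = -72$
$z q{\left(-73 \right)} = - 72 \left(-8 + 2 \left(-73\right)\right) = - 72 \left(-8 - 146\right) = \left(-72\right) \left(-154\right) = 11088$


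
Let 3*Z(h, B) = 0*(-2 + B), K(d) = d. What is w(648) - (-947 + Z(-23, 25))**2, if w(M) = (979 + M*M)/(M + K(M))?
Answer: -1161843581/1296 ≈ -8.9648e+5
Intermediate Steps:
w(M) = (979 + M**2)/(2*M) (w(M) = (979 + M*M)/(M + M) = (979 + M**2)/((2*M)) = (979 + M**2)*(1/(2*M)) = (979 + M**2)/(2*M))
Z(h, B) = 0 (Z(h, B) = (0*(-2 + B))/3 = (1/3)*0 = 0)
w(648) - (-947 + Z(-23, 25))**2 = (1/2)*(979 + 648**2)/648 - (-947 + 0)**2 = (1/2)*(1/648)*(979 + 419904) - 1*(-947)**2 = (1/2)*(1/648)*420883 - 1*896809 = 420883/1296 - 896809 = -1161843581/1296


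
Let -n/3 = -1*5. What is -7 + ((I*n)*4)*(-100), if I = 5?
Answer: -30007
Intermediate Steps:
n = 15 (n = -(-3)*5 = -3*(-5) = 15)
-7 + ((I*n)*4)*(-100) = -7 + ((5*15)*4)*(-100) = -7 + (75*4)*(-100) = -7 + 300*(-100) = -7 - 30000 = -30007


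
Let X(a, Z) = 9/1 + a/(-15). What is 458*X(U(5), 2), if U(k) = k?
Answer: 11908/3 ≈ 3969.3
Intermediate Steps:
X(a, Z) = 9 - a/15 (X(a, Z) = 9*1 + a*(-1/15) = 9 - a/15)
458*X(U(5), 2) = 458*(9 - 1/15*5) = 458*(9 - 1/3) = 458*(26/3) = 11908/3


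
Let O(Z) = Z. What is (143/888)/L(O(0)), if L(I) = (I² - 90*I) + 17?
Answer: 143/15096 ≈ 0.0094727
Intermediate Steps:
L(I) = 17 + I² - 90*I
(143/888)/L(O(0)) = (143/888)/(17 + 0² - 90*0) = (143*(1/888))/(17 + 0 + 0) = (143/888)/17 = (143/888)*(1/17) = 143/15096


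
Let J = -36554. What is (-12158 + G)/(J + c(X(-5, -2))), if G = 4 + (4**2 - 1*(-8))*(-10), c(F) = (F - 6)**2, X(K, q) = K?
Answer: 12394/36433 ≈ 0.34019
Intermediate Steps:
c(F) = (-6 + F)**2
G = -236 (G = 4 + (16 + 8)*(-10) = 4 + 24*(-10) = 4 - 240 = -236)
(-12158 + G)/(J + c(X(-5, -2))) = (-12158 - 236)/(-36554 + (-6 - 5)**2) = -12394/(-36554 + (-11)**2) = -12394/(-36554 + 121) = -12394/(-36433) = -12394*(-1/36433) = 12394/36433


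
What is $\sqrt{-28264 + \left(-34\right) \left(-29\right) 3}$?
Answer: $i \sqrt{25306} \approx 159.08 i$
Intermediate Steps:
$\sqrt{-28264 + \left(-34\right) \left(-29\right) 3} = \sqrt{-28264 + 986 \cdot 3} = \sqrt{-28264 + 2958} = \sqrt{-25306} = i \sqrt{25306}$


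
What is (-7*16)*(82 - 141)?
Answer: 6608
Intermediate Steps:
(-7*16)*(82 - 141) = -112*(-59) = 6608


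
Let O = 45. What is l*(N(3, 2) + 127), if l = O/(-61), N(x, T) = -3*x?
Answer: -5310/61 ≈ -87.049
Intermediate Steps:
l = -45/61 (l = 45/(-61) = 45*(-1/61) = -45/61 ≈ -0.73771)
l*(N(3, 2) + 127) = -45*(-3*3 + 127)/61 = -45*(-9 + 127)/61 = -45/61*118 = -5310/61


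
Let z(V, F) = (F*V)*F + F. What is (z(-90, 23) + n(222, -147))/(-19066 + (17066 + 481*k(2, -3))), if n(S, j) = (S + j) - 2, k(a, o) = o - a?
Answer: 47514/4405 ≈ 10.786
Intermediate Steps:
z(V, F) = F + V*F**2 (z(V, F) = V*F**2 + F = F + V*F**2)
n(S, j) = -2 + S + j
(z(-90, 23) + n(222, -147))/(-19066 + (17066 + 481*k(2, -3))) = (23*(1 + 23*(-90)) + (-2 + 222 - 147))/(-19066 + (17066 + 481*(-3 - 1*2))) = (23*(1 - 2070) + 73)/(-19066 + (17066 + 481*(-3 - 2))) = (23*(-2069) + 73)/(-19066 + (17066 + 481*(-5))) = (-47587 + 73)/(-19066 + (17066 - 2405)) = -47514/(-19066 + 14661) = -47514/(-4405) = -47514*(-1/4405) = 47514/4405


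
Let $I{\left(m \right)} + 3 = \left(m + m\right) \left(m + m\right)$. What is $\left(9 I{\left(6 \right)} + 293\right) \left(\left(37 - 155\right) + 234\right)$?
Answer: $181192$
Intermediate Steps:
$I{\left(m \right)} = -3 + 4 m^{2}$ ($I{\left(m \right)} = -3 + \left(m + m\right) \left(m + m\right) = -3 + 2 m 2 m = -3 + 4 m^{2}$)
$\left(9 I{\left(6 \right)} + 293\right) \left(\left(37 - 155\right) + 234\right) = \left(9 \left(-3 + 4 \cdot 6^{2}\right) + 293\right) \left(\left(37 - 155\right) + 234\right) = \left(9 \left(-3 + 4 \cdot 36\right) + 293\right) \left(\left(37 - 155\right) + 234\right) = \left(9 \left(-3 + 144\right) + 293\right) \left(-118 + 234\right) = \left(9 \cdot 141 + 293\right) 116 = \left(1269 + 293\right) 116 = 1562 \cdot 116 = 181192$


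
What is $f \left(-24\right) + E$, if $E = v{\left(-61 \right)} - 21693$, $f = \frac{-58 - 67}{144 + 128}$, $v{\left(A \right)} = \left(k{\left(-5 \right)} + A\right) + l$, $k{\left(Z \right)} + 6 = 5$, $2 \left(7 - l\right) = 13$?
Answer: $- \frac{369639}{17} \approx -21743.0$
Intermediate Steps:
$l = \frac{1}{2}$ ($l = 7 - \frac{13}{2} = \frac{1}{2} \approx 0.5$)
$k{\left(Z \right)} = -1$ ($k{\left(Z \right)} = -6 + 5 = -1$)
$v{\left(A \right)} = - \frac{1}{2} + A$ ($v{\left(A \right)} = \left(-1 + A\right) + \frac{1}{2} = - \frac{1}{2} + A$)
$f = - \frac{125}{272} \approx -0.45956$
$E = - \frac{43509}{2}$ ($E = \left(- \frac{1}{2} - 61\right) - 21693 = - \frac{123}{2} - 21693 = - \frac{43509}{2} \approx -21755.0$)
$f \left(-24\right) + E = \left(- \frac{125}{272}\right) \left(-24\right) - \frac{43509}{2} = \frac{375}{34} - \frac{43509}{2} = - \frac{369639}{17}$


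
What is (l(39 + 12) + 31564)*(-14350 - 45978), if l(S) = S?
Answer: -1907269720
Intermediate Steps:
(l(39 + 12) + 31564)*(-14350 - 45978) = ((39 + 12) + 31564)*(-14350 - 45978) = (51 + 31564)*(-60328) = 31615*(-60328) = -1907269720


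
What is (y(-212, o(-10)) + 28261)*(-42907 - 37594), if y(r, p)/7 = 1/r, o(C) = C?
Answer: -482307653825/212 ≈ -2.2750e+9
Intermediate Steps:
y(r, p) = 7/r
(y(-212, o(-10)) + 28261)*(-42907 - 37594) = (7/(-212) + 28261)*(-42907 - 37594) = (7*(-1/212) + 28261)*(-80501) = (-7/212 + 28261)*(-80501) = (5991325/212)*(-80501) = -482307653825/212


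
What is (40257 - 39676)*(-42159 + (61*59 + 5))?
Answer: -22400455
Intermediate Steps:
(40257 - 39676)*(-42159 + (61*59 + 5)) = 581*(-42159 + (3599 + 5)) = 581*(-42159 + 3604) = 581*(-38555) = -22400455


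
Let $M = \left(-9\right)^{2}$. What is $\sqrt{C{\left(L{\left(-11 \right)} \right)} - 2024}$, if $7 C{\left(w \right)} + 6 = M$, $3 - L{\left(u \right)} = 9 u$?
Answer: $\frac{i \sqrt{98651}}{7} \approx 44.87 i$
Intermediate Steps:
$M = 81$
$L{\left(u \right)} = 3 - 9 u$
$C{\left(w \right)} = \frac{75}{7}$ ($C{\left(w \right)} = - \frac{6}{7} + \frac{1}{7} \cdot 81 = - \frac{6}{7} + \frac{81}{7} = \frac{75}{7}$)
$\sqrt{C{\left(L{\left(-11 \right)} \right)} - 2024} = \sqrt{\frac{75}{7} - 2024} = \sqrt{- \frac{14093}{7}} = \frac{i \sqrt{98651}}{7}$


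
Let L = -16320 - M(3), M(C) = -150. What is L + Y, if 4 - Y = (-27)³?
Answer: 3517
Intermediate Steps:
L = -16170 (L = -16320 - 1*(-150) = -16320 + 150 = -16170)
Y = 19687 (Y = 4 - 1*(-27)³ = 4 - 1*(-19683) = 4 + 19683 = 19687)
L + Y = -16170 + 19687 = 3517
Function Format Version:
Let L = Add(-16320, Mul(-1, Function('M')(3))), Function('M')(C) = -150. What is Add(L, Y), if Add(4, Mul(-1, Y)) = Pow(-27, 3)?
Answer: 3517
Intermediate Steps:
L = -16170 (L = Add(-16320, Mul(-1, -150)) = Add(-16320, 150) = -16170)
Y = 19687 (Y = Add(4, Mul(-1, Pow(-27, 3))) = Add(4, Mul(-1, -19683)) = Add(4, 19683) = 19687)
Add(L, Y) = Add(-16170, 19687) = 3517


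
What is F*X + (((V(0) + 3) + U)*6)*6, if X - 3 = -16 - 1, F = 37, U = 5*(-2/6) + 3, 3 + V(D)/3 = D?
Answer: -686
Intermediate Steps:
V(D) = -9 + 3*D
U = 4/3 (U = 5*(-2*1/6) + 3 = 5*(-1/3) + 3 = -5/3 + 3 = 4/3 ≈ 1.3333)
X = -14 (X = 3 + (-16 - 1) = 3 - 17 = -14)
F*X + (((V(0) + 3) + U)*6)*6 = 37*(-14) + ((((-9 + 3*0) + 3) + 4/3)*6)*6 = -518 + ((((-9 + 0) + 3) + 4/3)*6)*6 = -518 + (((-9 + 3) + 4/3)*6)*6 = -518 + ((-6 + 4/3)*6)*6 = -518 - 14/3*6*6 = -518 - 28*6 = -518 - 168 = -686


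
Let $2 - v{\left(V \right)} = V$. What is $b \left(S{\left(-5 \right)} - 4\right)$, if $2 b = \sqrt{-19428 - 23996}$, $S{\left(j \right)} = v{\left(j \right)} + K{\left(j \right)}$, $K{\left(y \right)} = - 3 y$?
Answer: $36 i \sqrt{2714} \approx 1875.5 i$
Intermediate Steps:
$v{\left(V \right)} = 2 - V$
$S{\left(j \right)} = 2 - 4 j$ ($S{\left(j \right)} = \left(2 - j\right) - 3 j = 2 - 4 j$)
$b = 2 i \sqrt{2714}$ ($b = \frac{\sqrt{-19428 - 23996}}{2} = \frac{\sqrt{-43424}}{2} = \frac{4 i \sqrt{2714}}{2} = 2 i \sqrt{2714} \approx 104.19 i$)
$b \left(S{\left(-5 \right)} - 4\right) = 2 i \sqrt{2714} \left(\left(2 - -20\right) - 4\right) = 2 i \sqrt{2714} \left(\left(2 + 20\right) - 4\right) = 2 i \sqrt{2714} \left(22 - 4\right) = 2 i \sqrt{2714} \cdot 18 = 36 i \sqrt{2714}$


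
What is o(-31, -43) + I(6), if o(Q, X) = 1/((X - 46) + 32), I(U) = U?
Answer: 341/57 ≈ 5.9825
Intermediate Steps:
o(Q, X) = 1/(-14 + X) (o(Q, X) = 1/((-46 + X) + 32) = 1/(-14 + X))
o(-31, -43) + I(6) = 1/(-14 - 43) + 6 = 1/(-57) + 6 = -1/57 + 6 = 341/57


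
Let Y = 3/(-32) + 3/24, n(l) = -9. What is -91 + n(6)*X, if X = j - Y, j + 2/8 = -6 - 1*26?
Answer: 6385/32 ≈ 199.53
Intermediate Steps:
j = -129/4 (j = -¼ + (-6 - 1*26) = -¼ + (-6 - 26) = -¼ - 32 = -129/4 ≈ -32.250)
Y = 1/32 (Y = 3*(-1/32) + 3*(1/24) = -3/32 + ⅛ = 1/32 ≈ 0.031250)
X = -1033/32 (X = -129/4 - 1*1/32 = -129/4 - 1/32 = -1033/32 ≈ -32.281)
-91 + n(6)*X = -91 - 9*(-1033/32) = -91 + 9297/32 = 6385/32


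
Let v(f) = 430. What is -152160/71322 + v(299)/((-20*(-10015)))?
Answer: -507449659/238096610 ≈ -2.1313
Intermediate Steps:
-152160/71322 + v(299)/((-20*(-10015))) = -152160/71322 + 430/((-20*(-10015))) = -152160*1/71322 + 430/200300 = -25360/11887 + 430*(1/200300) = -25360/11887 + 43/20030 = -507449659/238096610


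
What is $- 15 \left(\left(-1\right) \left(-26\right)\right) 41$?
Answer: $-15990$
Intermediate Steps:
$- 15 \left(\left(-1\right) \left(-26\right)\right) 41 = \left(-15\right) 26 \cdot 41 = \left(-390\right) 41 = -15990$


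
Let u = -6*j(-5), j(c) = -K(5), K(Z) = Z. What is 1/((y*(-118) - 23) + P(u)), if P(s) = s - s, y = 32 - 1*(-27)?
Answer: -1/6985 ≈ -0.00014316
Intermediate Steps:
y = 59 (y = 32 + 27 = 59)
j(c) = -5 (j(c) = -1*5 = -5)
u = 30 (u = -6*(-5) = 30)
P(s) = 0
1/((y*(-118) - 23) + P(u)) = 1/((59*(-118) - 23) + 0) = 1/((-6962 - 23) + 0) = 1/(-6985 + 0) = 1/(-6985) = -1/6985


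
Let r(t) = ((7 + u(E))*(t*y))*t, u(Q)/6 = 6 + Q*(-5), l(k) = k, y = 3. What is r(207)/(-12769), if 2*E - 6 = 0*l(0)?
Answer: 6041709/12769 ≈ 473.15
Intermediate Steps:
E = 3 (E = 3 + (0*0)/2 = 3 + (½)*0 = 3 + 0 = 3)
u(Q) = 36 - 30*Q (u(Q) = 6*(6 + Q*(-5)) = 6*(6 - 5*Q) = 36 - 30*Q)
r(t) = -141*t² (r(t) = ((7 + (36 - 30*3))*(t*3))*t = ((7 + (36 - 90))*(3*t))*t = ((7 - 54)*(3*t))*t = (-141*t)*t = -141*t²)
r(207)/(-12769) = -141*207²/(-12769) = -141*42849*(-1/12769) = -6041709*(-1/12769) = 6041709/12769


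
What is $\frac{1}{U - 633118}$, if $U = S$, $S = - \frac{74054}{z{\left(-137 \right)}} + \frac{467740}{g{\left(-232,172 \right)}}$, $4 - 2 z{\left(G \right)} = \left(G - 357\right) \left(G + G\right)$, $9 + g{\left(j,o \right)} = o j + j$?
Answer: $- \frac{38812186}{24573103317011} \approx -1.5795 \cdot 10^{-6}$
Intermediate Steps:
$g{\left(j,o \right)} = -9 + j + j o$ ($g{\left(j,o \right)} = -9 + \left(o j + j\right) = -9 + \left(j o + j\right) = -9 + \left(j + j o\right) = -9 + j + j o$)
$z{\left(G \right)} = 2 - G \left(-357 + G\right)$ ($z{\left(G \right)} = 2 - \frac{\left(G - 357\right) \left(G + G\right)}{2} = 2 - \frac{\left(-357 + G\right) 2 G}{2} = 2 - \frac{2 G \left(-357 + G\right)}{2} = 2 - G \left(-357 + G\right)$)
$S = - \frac{409741063}{38812186}$ ($S = - \frac{74054}{2 - \left(-137\right)^{2} + 357 \left(-137\right)} + \frac{467740}{-9 - 232 - 39904} = - \frac{74054}{2 - 18769 - 48909} + \frac{467740}{-9 - 232 - 39904} = - \frac{74054}{2 - 18769 - 48909} + \frac{467740}{-40145} = - \frac{74054}{-67676} + 467740 \left(- \frac{1}{40145}\right) = \left(-74054\right) \left(- \frac{1}{67676}\right) - \frac{13364}{1147} = \frac{37027}{33838} - \frac{13364}{1147} = - \frac{409741063}{38812186} \approx -10.557$)
$U = - \frac{409741063}{38812186} \approx -10.557$
$\frac{1}{U - 633118} = \frac{1}{- \frac{409741063}{38812186} - 633118} = \frac{1}{- \frac{24573103317011}{38812186}} = - \frac{38812186}{24573103317011}$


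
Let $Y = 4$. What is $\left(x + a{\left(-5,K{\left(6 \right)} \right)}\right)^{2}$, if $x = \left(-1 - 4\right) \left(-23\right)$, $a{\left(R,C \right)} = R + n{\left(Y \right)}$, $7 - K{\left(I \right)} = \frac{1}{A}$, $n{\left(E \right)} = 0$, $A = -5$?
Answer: $12100$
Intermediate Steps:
$K{\left(I \right)} = \frac{36}{5}$ ($K{\left(I \right)} = 7 - \frac{1}{-5} = 7 - - \frac{1}{5} = 7 + \frac{1}{5} = \frac{36}{5}$)
$a{\left(R,C \right)} = R$ ($a{\left(R,C \right)} = R + 0 = R$)
$x = 115$ ($x = \left(-1 - 4\right) \left(-23\right) = \left(-5\right) \left(-23\right) = 115$)
$\left(x + a{\left(-5,K{\left(6 \right)} \right)}\right)^{2} = \left(115 - 5\right)^{2} = 110^{2} = 12100$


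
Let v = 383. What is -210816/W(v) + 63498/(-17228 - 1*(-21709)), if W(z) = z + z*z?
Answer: 21859665/1716223 ≈ 12.737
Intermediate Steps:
W(z) = z + z**2
-210816/W(v) + 63498/(-17228 - 1*(-21709)) = -210816*1/(383*(1 + 383)) + 63498/(-17228 - 1*(-21709)) = -210816/(383*384) + 63498/(-17228 + 21709) = -210816/147072 + 63498/4481 = -210816*1/147072 + 63498*(1/4481) = -549/383 + 63498/4481 = 21859665/1716223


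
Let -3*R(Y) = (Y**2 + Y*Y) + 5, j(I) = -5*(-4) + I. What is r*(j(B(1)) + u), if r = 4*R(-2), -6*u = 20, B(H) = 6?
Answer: -3536/9 ≈ -392.89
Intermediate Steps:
u = -10/3 (u = -1/6*20 = -10/3 ≈ -3.3333)
j(I) = 20 + I
R(Y) = -5/3 - 2*Y**2/3 (R(Y) = -((Y**2 + Y*Y) + 5)/3 = -((Y**2 + Y**2) + 5)/3 = -(2*Y**2 + 5)/3 = -(5 + 2*Y**2)/3 = -5/3 - 2*Y**2/3)
r = -52/3 (r = 4*(-5/3 - 2/3*(-2)**2) = 4*(-5/3 - 2/3*4) = 4*(-5/3 - 8/3) = 4*(-13/3) = -52/3 ≈ -17.333)
r*(j(B(1)) + u) = -52*((20 + 6) - 10/3)/3 = -52*(26 - 10/3)/3 = -52/3*68/3 = -3536/9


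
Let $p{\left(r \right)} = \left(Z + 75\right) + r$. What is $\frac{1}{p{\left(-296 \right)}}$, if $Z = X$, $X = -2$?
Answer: $- \frac{1}{223} \approx -0.0044843$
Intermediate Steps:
$Z = -2$
$p{\left(r \right)} = 73 + r$ ($p{\left(r \right)} = \left(-2 + 75\right) + r = 73 + r$)
$\frac{1}{p{\left(-296 \right)}} = \frac{1}{73 - 296} = \frac{1}{-223} = - \frac{1}{223}$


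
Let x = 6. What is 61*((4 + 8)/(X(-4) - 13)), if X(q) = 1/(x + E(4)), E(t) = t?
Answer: -2440/43 ≈ -56.744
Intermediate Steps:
X(q) = 1/10 (X(q) = 1/(6 + 4) = 1/10)
61*((4 + 8)/(X(-4) - 13)) = 61*((4 + 8)/(1/10 - 13)) = 61*(12/(-129/10)) = 61*(12*(-10/129)) = 61*(-40/43) = -2440/43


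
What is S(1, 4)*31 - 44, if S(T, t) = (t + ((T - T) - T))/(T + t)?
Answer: -127/5 ≈ -25.400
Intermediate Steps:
S(T, t) = (t - T)/(T + t) (S(T, t) = (t + (0 - T))/(T + t) = (t - T)/(T + t))
S(1, 4)*31 - 44 = ((4 - 1*1)/(1 + 4))*31 - 44 = ((4 - 1)/5)*31 - 44 = ((1/5)*3)*31 - 44 = (3/5)*31 - 44 = 93/5 - 44 = -127/5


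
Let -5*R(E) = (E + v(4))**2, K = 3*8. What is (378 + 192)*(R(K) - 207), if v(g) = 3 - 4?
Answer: -178296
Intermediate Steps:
v(g) = -1
K = 24
R(E) = -(-1 + E)**2/5 (R(E) = -(E - 1)**2/5 = -(-1 + E)**2/5)
(378 + 192)*(R(K) - 207) = (378 + 192)*(-(-1 + 24)**2/5 - 207) = 570*(-1/5*23**2 - 207) = 570*(-1/5*529 - 207) = 570*(-529/5 - 207) = 570*(-1564/5) = -178296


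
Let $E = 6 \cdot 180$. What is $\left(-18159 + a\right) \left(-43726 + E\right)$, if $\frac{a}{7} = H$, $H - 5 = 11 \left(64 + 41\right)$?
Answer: $428123194$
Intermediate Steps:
$E = 1080$
$H = 1160$ ($H = 5 + 11 \left(64 + 41\right) = 5 + 11 \cdot 105 = 5 + 1155 = 1160$)
$a = 8120$ ($a = 7 \cdot 1160 = 8120$)
$\left(-18159 + a\right) \left(-43726 + E\right) = \left(-18159 + 8120\right) \left(-43726 + 1080\right) = \left(-10039\right) \left(-42646\right) = 428123194$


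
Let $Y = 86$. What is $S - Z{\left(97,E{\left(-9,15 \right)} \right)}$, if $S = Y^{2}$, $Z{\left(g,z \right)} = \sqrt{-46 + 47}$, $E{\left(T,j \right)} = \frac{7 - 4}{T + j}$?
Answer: $7395$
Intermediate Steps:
$E{\left(T,j \right)} = \frac{3}{T + j}$
$Z{\left(g,z \right)} = 1$ ($Z{\left(g,z \right)} = \sqrt{1} = 1$)
$S = 7396$ ($S = 86^{2} = 7396$)
$S - Z{\left(97,E{\left(-9,15 \right)} \right)} = 7396 - 1 = 7395$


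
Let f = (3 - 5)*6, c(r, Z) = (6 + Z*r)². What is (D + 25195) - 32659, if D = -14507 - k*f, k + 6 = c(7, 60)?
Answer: 2155669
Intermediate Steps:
k = 181470 (k = -6 + (6 + 60*7)² = -6 + (6 + 420)² = -6 + 426² = -6 + 181476 = 181470)
f = -12 (f = -2*6 = -12)
D = 2163133 (D = -14507 - 181470*(-12) = -14507 - 1*(-2177640) = -14507 + 2177640 = 2163133)
(D + 25195) - 32659 = (2163133 + 25195) - 32659 = 2188328 - 32659 = 2155669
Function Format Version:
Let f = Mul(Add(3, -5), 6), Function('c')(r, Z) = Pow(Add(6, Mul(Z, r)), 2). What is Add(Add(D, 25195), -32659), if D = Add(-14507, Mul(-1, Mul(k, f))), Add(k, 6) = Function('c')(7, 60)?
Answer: 2155669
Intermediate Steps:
k = 181470 (k = Add(-6, Pow(Add(6, Mul(60, 7)), 2)) = Add(-6, Pow(Add(6, 420), 2)) = Add(-6, Pow(426, 2)) = Add(-6, 181476) = 181470)
f = -12 (f = Mul(-2, 6) = -12)
D = 2163133 (D = Add(-14507, Mul(-1, Mul(181470, -12))) = Add(-14507, Mul(-1, -2177640)) = Add(-14507, 2177640) = 2163133)
Add(Add(D, 25195), -32659) = Add(Add(2163133, 25195), -32659) = Add(2188328, -32659) = 2155669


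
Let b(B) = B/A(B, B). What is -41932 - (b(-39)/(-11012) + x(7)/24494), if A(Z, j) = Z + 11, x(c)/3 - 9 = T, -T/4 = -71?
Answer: -158343375712583/3776190992 ≈ -41932.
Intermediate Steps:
T = 284 (T = -4*(-71) = 284)
x(c) = 879 (x(c) = 27 + 3*284 = 27 + 852 = 879)
A(Z, j) = 11 + Z
b(B) = B/(11 + B)
-41932 - (b(-39)/(-11012) + x(7)/24494) = -41932 - (-39/(11 - 39)/(-11012) + 879/24494) = -41932 - (-39/(-28)*(-1/11012) + 879*(1/24494)) = -41932 - (-39*(-1/28)*(-1/11012) + 879/24494) = -41932 - ((39/28)*(-1/11012) + 879/24494) = -41932 - (-39/308336 + 879/24494) = -41932 - 1*135036039/3776190992 = -41932 - 135036039/3776190992 = -158343375712583/3776190992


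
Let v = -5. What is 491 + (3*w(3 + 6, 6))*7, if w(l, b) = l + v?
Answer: 575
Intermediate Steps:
w(l, b) = -5 + l (w(l, b) = l - 5 = -5 + l)
491 + (3*w(3 + 6, 6))*7 = 491 + (3*(-5 + (3 + 6)))*7 = 491 + (3*(-5 + 9))*7 = 491 + (3*4)*7 = 491 + 12*7 = 491 + 84 = 575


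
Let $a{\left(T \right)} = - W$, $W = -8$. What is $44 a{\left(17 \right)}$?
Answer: $352$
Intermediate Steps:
$a{\left(T \right)} = 8$ ($a{\left(T \right)} = \left(-1\right) \left(-8\right) = 8$)
$44 a{\left(17 \right)} = 44 \cdot 8 = 352$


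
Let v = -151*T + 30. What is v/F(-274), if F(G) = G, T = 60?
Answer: 4515/137 ≈ 32.956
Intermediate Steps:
v = -9030 (v = -151*60 + 30 = -9060 + 30 = -9030)
v/F(-274) = -9030/(-274) = -9030*(-1/274) = 4515/137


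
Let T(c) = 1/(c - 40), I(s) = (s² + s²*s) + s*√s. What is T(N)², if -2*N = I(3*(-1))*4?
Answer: I/(4*(-23*I + 12*√3)) ≈ -0.0059834 + 0.005407*I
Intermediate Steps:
I(s) = s² + s³ + s^(3/2) (I(s) = (s² + s³) + s^(3/2) = s² + s³ + s^(3/2))
N = 36 + 6*I*√3 (N = -((3*(-1))² + (3*(-1))³ + (3*(-1))^(3/2))*4/2 = -((-3)² + (-3)³ + (-3)^(3/2))*4/2 = -(9 - 27 - 3*I*√3)*4/2 = -(-18 - 3*I*√3)*4/2 = -(-72 - 12*I*√3)/2 = 36 + 6*I*√3 ≈ 36.0 + 10.392*I)
T(c) = 1/(-40 + c)
T(N)² = (1/(-40 + (36 + 6*I*√3)))² = (1/(-4 + 6*I*√3))² = (-4 + 6*I*√3)⁻²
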